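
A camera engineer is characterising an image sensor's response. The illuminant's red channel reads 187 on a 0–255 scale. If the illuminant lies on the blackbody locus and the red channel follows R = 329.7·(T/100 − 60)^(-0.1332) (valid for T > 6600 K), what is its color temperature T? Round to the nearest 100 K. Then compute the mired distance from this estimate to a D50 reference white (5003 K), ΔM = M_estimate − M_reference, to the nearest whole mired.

(t − 60)^(-0.1332) = 187/329.7 = 0.56718.
t − 60 = 0.56718^(1/-0.1332) = 0.56718^(-7.508) = 70.620, so t = 130.620.
T = 100·t = 13062 K → 13100 K to the nearest 100 K.
M_estimate = 10⁶/13100 = 76.34; M_reference = 10⁶/5003 = 199.88.
ΔM = 76.34 − 199.88 = -123.54 → -124 mireds.

-124 mireds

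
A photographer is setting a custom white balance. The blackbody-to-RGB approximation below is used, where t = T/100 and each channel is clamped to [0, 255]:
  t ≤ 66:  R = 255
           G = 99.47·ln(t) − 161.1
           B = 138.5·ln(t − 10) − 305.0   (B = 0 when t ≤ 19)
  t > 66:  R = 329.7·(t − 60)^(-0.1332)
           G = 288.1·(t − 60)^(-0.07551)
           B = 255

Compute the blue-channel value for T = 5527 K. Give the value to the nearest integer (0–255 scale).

223

t = 5527/100 = 55.27; the t ≤ 66 branch applies.
B = 138.5·ln(55.27 − 10) − 305.0 = 138.5·ln 45.27 − 305.0 = 138.5·3.8126 − 305.0 = 223.051.
Rounded: 223.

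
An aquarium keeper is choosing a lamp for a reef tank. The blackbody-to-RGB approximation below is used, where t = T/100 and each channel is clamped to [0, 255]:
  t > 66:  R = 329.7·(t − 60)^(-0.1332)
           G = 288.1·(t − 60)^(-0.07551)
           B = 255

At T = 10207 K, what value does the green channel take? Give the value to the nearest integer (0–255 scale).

t = 10207/100 = 102.07; the t > 66 branch applies.
G = 288.1·(102.07 − 60)^(-0.07551) = 288.1·42.07^(-0.07551) = 288.1·0.75400 = 217.229.
Rounded: 217.

217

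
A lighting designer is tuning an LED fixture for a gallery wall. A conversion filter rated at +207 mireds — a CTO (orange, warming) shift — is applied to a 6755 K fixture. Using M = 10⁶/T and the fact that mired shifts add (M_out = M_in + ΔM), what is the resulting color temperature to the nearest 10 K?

M_in = 10⁶/6755 = 148.04 mireds.
M_out = 148.04 + (+207) = 355.04 mireds.
T_out = 10⁶/355.04 = 2816.6 K → 2820 K.

2820 K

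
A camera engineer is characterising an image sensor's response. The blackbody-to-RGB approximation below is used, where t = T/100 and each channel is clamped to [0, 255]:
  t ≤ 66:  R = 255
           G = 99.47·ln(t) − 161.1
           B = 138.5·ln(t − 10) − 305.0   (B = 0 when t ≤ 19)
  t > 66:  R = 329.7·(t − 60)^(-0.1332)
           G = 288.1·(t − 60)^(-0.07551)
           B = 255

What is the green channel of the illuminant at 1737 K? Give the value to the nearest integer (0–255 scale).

123

t = 1737/100 = 17.37; the t ≤ 66 branch applies.
G = 99.47·ln 17.37 − 161.1 = 99.47·2.8547 − 161.1 = 122.861.
Rounded: 123.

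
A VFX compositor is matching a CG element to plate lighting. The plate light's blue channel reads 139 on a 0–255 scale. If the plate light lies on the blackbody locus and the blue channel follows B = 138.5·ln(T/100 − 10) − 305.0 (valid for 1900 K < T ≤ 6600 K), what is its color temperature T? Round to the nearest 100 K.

3500 K

ln(t − 10) = (139 + 305.0) / 138.5 = 3.2058.
t − 10 = e^3.2058 = 24.675, so t = 34.675.
T = 100·t = 3467 K → 3500 K to the nearest 100 K.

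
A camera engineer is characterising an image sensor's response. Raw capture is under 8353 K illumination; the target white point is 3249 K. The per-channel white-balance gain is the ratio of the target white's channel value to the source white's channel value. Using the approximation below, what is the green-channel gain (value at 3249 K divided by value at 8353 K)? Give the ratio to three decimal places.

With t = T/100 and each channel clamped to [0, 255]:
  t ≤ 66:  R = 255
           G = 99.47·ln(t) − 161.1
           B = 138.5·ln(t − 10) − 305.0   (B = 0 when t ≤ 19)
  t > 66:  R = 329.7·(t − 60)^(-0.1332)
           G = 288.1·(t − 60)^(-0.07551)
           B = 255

0.816

At 8353 K (t = 83.53):
  G = 288.1·(83.53 − 60)^(-0.07551) = 288.1·23.53^(-0.07551) = 288.1·0.78782 = 226.972.
At 3249 K (t = 32.49):
  G = 99.47·ln 32.49 − 161.1 = 99.47·3.4809 − 161.1 = 185.148.
Gain = 185.148 / 226.972 = 0.8157 → 0.816.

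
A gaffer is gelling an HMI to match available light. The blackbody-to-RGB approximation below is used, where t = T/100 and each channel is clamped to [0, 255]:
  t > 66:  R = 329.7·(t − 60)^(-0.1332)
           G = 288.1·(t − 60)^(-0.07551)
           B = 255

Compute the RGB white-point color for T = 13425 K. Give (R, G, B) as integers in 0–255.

(186, 208, 255)

t = 13425/100 = 134.25; the t > 66 branch applies.
R = 329.7·(134.25 − 60)^(-0.1332) = 329.7·74.25^(-0.1332) = 329.7·0.56341 = 185.756.
G = 288.1·(134.25 − 60)^(-0.07551) = 288.1·74.25^(-0.07551) = 288.1·0.72234 = 208.107.
B = 255 by definition for t > 66.
Rounded: (186, 208, 255).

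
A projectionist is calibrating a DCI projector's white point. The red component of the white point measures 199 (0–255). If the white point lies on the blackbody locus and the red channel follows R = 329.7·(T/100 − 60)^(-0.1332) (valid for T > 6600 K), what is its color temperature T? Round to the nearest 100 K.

10400 K

(t − 60)^(-0.1332) = 199/329.7 = 0.60358.
t − 60 = 0.60358^(1/-0.1332) = 0.60358^(-7.508) = 44.273, so t = 104.273.
T = 100·t = 10427 K → 10400 K to the nearest 100 K.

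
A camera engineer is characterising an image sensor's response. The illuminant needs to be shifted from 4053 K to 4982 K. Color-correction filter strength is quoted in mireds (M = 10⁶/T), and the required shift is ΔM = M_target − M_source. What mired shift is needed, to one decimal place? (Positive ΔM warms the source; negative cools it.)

-46.0 mireds

M_source = 10⁶/4053 = 246.731; M_target = 10⁶/4982 = 200.723.
ΔM = 200.723 − 246.731 = -46.008 → -46.0 mireds, a cooling shift.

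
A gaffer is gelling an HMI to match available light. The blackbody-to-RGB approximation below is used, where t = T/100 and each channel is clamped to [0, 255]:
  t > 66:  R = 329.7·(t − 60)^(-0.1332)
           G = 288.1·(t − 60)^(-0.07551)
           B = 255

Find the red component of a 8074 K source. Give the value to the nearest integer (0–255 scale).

t = 8074/100 = 80.74; the t > 66 branch applies.
R = 329.7·(80.74 − 60)^(-0.1332) = 329.7·20.74^(-0.1332) = 329.7·0.66773 = 220.151.
Rounded: 220.

220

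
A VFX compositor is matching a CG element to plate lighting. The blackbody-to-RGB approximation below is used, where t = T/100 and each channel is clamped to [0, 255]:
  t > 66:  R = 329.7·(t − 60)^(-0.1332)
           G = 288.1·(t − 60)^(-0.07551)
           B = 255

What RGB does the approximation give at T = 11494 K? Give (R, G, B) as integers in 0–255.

(193, 213, 255)

t = 11494/100 = 114.94; the t > 66 branch applies.
R = 329.7·(114.94 − 60)^(-0.1332) = 329.7·54.94^(-0.1332) = 329.7·0.58647 = 193.360.
G = 288.1·(114.94 − 60)^(-0.07551) = 288.1·54.94^(-0.07551) = 288.1·0.73896 = 212.894.
B = 255 by definition for t > 66.
Rounded: (193, 213, 255).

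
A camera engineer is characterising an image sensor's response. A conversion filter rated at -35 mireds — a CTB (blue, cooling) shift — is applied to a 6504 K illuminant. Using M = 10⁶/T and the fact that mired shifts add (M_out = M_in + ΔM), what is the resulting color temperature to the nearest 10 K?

M_in = 10⁶/6504 = 153.75 mireds.
M_out = 153.75 + (-35) = 118.75 mireds.
T_out = 10⁶/118.75 = 8420.9 K → 8420 K.

8420 K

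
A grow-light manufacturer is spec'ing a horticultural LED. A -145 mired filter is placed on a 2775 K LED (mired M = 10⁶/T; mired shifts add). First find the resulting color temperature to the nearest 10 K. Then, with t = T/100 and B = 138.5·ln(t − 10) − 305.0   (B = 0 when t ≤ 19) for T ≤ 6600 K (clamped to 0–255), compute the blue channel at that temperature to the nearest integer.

193

M_in = 10⁶/2775 = 360.36; M_out = 360.36 + (-145) = 215.36.
T_out = 10⁶/215.36 = 4643.4 K → 4640 K; t = 46.4.
B = 138.5·ln(46.4 − 10) − 305.0 = 138.5·ln 36.4 − 305.0 = 138.5·3.5946 − 305.0 = 192.848.
Rounded: 193.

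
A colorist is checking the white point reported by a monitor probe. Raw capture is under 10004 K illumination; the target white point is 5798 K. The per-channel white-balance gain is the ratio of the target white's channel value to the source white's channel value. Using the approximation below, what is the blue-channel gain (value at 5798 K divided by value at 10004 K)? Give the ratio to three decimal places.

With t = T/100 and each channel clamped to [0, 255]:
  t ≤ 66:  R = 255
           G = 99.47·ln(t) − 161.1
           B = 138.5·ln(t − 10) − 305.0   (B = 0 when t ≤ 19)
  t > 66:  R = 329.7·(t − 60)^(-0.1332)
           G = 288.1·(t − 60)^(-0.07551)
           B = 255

At 10004 K (t = 100.04):
  B = 255 by definition for t > 66.
At 5798 K (t = 57.98):
  B = 138.5·ln(57.98 − 10) − 305.0 = 138.5·ln 47.98 − 305.0 = 138.5·3.8708 − 305.0 = 231.104.
Gain = 231.104 / 255.000 = 0.9063 → 0.906.

0.906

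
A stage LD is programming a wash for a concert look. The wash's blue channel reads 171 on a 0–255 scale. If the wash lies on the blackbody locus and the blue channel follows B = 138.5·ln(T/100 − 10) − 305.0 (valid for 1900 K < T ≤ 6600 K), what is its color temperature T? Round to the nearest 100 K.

4100 K

ln(t − 10) = (171 + 305.0) / 138.5 = 3.4368.
t − 10 = e^3.4368 = 31.088, so t = 41.088.
T = 100·t = 4109 K → 4100 K to the nearest 100 K.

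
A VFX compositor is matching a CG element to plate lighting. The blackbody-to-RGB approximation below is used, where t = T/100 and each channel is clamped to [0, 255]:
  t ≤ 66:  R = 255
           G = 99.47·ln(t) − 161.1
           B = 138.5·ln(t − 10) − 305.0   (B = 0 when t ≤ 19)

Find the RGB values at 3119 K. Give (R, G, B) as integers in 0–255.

(255, 181, 118)

t = 3119/100 = 31.19; the t ≤ 66 branch applies.
R = 255 by definition for t ≤ 66.
G = 99.47·ln 31.19 − 161.1 = 99.47·3.4401 − 161.1 = 181.087.
B = 138.5·ln(31.19 − 10) − 305.0 = 138.5·ln 21.19 − 305.0 = 138.5·3.0535 − 305.0 = 117.914.
Rounded: (255, 181, 118).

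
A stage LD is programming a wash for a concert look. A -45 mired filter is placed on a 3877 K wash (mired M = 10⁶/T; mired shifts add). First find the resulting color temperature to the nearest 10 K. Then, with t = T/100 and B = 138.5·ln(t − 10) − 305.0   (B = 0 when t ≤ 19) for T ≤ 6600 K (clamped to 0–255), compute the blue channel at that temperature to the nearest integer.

M_in = 10⁶/3877 = 257.93; M_out = 257.93 + (-45) = 212.93.
T_out = 10⁶/212.93 = 4696.3 K → 4700 K; t = 47.
B = 138.5·ln(47 − 10) − 305.0 = 138.5·ln 37 − 305.0 = 138.5·3.6109 − 305.0 = 195.112.
Rounded: 195.

195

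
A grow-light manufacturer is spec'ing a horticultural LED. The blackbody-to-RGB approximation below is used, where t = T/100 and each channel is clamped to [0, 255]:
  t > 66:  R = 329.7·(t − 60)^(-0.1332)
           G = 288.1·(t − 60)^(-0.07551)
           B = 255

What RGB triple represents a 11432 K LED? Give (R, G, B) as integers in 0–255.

(194, 213, 255)

t = 11432/100 = 114.32; the t > 66 branch applies.
R = 329.7·(114.32 − 60)^(-0.1332) = 329.7·54.32^(-0.1332) = 329.7·0.58736 = 193.652.
G = 288.1·(114.32 − 60)^(-0.07551) = 288.1·54.32^(-0.07551) = 288.1·0.73959 = 213.077.
B = 255 by definition for t > 66.
Rounded: (194, 213, 255).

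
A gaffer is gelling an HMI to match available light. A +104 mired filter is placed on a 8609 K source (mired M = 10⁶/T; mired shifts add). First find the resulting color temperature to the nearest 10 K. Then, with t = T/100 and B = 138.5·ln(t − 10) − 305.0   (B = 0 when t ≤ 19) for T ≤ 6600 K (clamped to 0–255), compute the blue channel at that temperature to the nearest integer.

M_in = 10⁶/8609 = 116.16; M_out = 116.16 + (+104) = 220.16.
T_out = 10⁶/220.16 = 4542.2 K → 4540 K; t = 45.4.
B = 138.5·ln(45.4 − 10) − 305.0 = 138.5·ln 35.4 − 305.0 = 138.5·3.5667 − 305.0 = 188.990.
Rounded: 189.

189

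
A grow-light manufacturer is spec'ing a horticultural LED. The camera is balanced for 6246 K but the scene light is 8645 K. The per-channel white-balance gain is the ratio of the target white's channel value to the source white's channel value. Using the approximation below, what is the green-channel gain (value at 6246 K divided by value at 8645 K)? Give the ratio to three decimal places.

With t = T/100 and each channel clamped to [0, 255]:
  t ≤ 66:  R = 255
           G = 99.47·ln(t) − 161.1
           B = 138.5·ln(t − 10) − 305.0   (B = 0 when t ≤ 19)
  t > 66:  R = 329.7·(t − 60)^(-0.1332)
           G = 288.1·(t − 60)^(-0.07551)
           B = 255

1.112

At 8645 K (t = 86.45):
  G = 288.1·(86.45 − 60)^(-0.07551) = 288.1·26.45^(-0.07551) = 288.1·0.78089 = 224.976.
At 6246 K (t = 62.46):
  G = 99.47·ln 62.46 − 161.1 = 99.47·4.1345 − 161.1 = 250.161.
Gain = 250.161 / 224.976 = 1.1119 → 1.112.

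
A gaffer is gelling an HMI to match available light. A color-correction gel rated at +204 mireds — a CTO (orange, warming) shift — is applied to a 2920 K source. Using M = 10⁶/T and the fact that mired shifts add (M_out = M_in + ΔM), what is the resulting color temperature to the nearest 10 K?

M_in = 10⁶/2920 = 342.47 mireds.
M_out = 342.47 + (+204) = 546.47 mireds.
T_out = 10⁶/546.47 = 1829.9 K → 1830 K.

1830 K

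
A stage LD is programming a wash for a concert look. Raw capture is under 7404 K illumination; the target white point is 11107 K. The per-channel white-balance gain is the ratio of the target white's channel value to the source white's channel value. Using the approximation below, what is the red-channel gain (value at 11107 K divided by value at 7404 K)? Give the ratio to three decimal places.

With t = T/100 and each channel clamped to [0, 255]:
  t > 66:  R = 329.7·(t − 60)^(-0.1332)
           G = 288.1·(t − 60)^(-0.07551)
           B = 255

At 7404 K (t = 74.04):
  R = 329.7·(74.04 − 60)^(-0.1332) = 329.7·14.04^(-0.1332) = 329.7·0.70335 = 231.894.
At 11107 K (t = 111.07):
  R = 329.7·(111.07 − 60)^(-0.1332) = 329.7·51.07^(-0.1332) = 329.7·0.59221 = 195.250.
Gain = 195.250 / 231.894 = 0.8420 → 0.842.

0.842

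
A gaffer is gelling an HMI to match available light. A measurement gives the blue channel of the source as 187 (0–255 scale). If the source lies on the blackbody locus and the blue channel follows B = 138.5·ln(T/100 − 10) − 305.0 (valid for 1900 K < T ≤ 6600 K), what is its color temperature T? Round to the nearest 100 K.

ln(t − 10) = (187 + 305.0) / 138.5 = 3.5523.
t − 10 = e^3.5523 = 34.895, so t = 44.895.
T = 100·t = 4490 K → 4500 K to the nearest 100 K.

4500 K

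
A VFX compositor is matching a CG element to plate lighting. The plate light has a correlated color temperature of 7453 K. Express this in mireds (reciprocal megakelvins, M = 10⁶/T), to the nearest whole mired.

134 mireds

M = 10⁶ / 7453 = 134.174 → 134 mireds.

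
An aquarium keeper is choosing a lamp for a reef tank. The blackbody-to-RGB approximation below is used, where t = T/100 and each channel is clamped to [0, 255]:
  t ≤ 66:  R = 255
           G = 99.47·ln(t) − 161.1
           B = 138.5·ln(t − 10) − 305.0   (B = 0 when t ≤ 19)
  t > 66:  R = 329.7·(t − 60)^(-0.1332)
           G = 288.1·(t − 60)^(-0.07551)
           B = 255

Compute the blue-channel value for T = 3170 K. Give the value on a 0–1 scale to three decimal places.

0.475

t = 3170/100 = 31.7; the t ≤ 66 branch applies.
B = 138.5·ln(31.7 − 10) − 305.0 = 138.5·ln 21.7 − 305.0 = 138.5·3.0773 − 305.0 = 121.208.
On a 0–1 scale: 121.208/255 = 0.4753 → 0.475.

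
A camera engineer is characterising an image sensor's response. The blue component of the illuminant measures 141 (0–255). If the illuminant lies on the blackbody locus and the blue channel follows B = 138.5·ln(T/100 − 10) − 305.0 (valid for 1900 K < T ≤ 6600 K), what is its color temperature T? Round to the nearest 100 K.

3500 K

ln(t − 10) = (141 + 305.0) / 138.5 = 3.2202.
t − 10 = e^3.2202 = 25.034, so t = 35.034.
T = 100·t = 3503 K → 3500 K to the nearest 100 K.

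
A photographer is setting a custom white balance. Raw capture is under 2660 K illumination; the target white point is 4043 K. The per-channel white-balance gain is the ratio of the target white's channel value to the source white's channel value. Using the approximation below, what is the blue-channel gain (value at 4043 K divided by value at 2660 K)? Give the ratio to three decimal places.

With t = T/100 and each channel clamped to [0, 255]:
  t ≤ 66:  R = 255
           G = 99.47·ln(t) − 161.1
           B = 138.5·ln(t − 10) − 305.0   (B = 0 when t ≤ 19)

1.998

At 2660 K (t = 26.6):
  B = 138.5·ln(26.6 − 10) − 305.0 = 138.5·ln 16.6 − 305.0 = 138.5·2.8094 − 305.0 = 84.102.
At 4043 K (t = 40.43):
  B = 138.5·ln(40.43 − 10) − 305.0 = 138.5·ln 30.43 − 305.0 = 138.5·3.4154 − 305.0 = 168.037.
Gain = 168.037 / 84.102 = 1.9980 → 1.998.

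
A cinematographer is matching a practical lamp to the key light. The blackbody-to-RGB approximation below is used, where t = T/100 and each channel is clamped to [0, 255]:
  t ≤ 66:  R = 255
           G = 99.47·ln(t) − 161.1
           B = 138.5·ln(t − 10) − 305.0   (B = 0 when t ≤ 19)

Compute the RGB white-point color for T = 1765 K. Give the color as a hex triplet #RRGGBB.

t = 1765/100 = 17.65; the t ≤ 66 branch applies.
R = 255 by definition for t ≤ 66.
G = 99.47·ln 17.65 − 161.1 = 99.47·2.8707 − 161.1 = 124.452.
t = 17.65 ≤ 19, so B = 0.
Rounded: (255, 124, 0).
In hex: #FF7C00.

#FF7C00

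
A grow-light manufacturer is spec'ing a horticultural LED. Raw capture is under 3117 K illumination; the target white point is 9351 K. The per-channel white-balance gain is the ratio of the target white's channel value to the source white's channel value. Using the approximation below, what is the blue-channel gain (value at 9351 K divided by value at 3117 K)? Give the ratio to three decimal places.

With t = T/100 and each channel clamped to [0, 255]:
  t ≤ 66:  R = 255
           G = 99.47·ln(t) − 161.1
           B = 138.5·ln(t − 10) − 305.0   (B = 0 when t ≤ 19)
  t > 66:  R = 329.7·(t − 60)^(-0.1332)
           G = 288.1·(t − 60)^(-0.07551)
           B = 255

2.165

At 3117 K (t = 31.17):
  B = 138.5·ln(31.17 − 10) − 305.0 = 138.5·ln 21.17 − 305.0 = 138.5·3.0526 − 305.0 = 117.783.
At 9351 K (t = 93.51):
  B = 255 by definition for t > 66.
Gain = 255.000 / 117.783 = 2.1650 → 2.165.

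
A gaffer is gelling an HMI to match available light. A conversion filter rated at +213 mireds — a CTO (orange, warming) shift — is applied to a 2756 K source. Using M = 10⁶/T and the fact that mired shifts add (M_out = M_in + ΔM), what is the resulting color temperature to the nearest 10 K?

M_in = 10⁶/2756 = 362.84 mireds.
M_out = 362.84 + (+213) = 575.84 mireds.
T_out = 10⁶/575.84 = 1736.6 K → 1740 K.

1740 K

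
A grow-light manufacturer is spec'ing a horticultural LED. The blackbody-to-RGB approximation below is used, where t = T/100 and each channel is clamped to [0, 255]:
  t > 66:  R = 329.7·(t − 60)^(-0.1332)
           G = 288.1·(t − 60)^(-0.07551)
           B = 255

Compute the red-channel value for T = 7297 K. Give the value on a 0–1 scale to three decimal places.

t = 7297/100 = 72.97; the t > 66 branch applies.
R = 329.7·(72.97 − 60)^(-0.1332) = 329.7·12.97^(-0.1332) = 329.7·0.71081 = 234.356.
On a 0–1 scale: 234.356/255 = 0.9190 → 0.919.

0.919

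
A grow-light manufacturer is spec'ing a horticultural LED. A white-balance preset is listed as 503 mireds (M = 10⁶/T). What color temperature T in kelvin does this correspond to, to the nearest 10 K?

T = 10⁶ / 503 = 1988.07 K → 1990 K.

1990 K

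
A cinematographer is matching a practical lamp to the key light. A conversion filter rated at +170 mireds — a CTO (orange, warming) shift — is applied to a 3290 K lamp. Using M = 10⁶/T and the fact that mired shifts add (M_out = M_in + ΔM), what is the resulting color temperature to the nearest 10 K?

M_in = 10⁶/3290 = 303.95 mireds.
M_out = 303.95 + (+170) = 473.95 mireds.
T_out = 10⁶/473.95 = 2109.9 K → 2110 K.

2110 K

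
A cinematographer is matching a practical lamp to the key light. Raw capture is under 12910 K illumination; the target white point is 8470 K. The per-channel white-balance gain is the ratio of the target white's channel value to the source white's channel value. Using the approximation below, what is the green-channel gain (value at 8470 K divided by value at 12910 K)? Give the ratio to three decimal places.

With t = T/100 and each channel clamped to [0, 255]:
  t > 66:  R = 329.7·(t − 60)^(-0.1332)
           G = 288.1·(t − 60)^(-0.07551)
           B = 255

At 12910 K (t = 129.1):
  G = 288.1·(129.1 − 60)^(-0.07551) = 288.1·69.1^(-0.07551) = 288.1·0.72627 = 209.240.
At 8470 K (t = 84.7):
  G = 288.1·(84.7 − 60)^(-0.07551) = 288.1·24.7^(-0.07551) = 288.1·0.78494 = 226.142.
Gain = 226.142 / 209.240 = 1.0808 → 1.081.

1.081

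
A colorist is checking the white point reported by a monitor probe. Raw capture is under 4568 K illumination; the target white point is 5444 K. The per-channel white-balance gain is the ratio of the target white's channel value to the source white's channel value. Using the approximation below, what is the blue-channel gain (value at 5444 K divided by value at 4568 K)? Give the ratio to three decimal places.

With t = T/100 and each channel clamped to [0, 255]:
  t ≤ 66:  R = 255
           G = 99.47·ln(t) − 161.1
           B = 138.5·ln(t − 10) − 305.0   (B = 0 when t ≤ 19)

At 4568 K (t = 45.68):
  B = 138.5·ln(45.68 − 10) − 305.0 = 138.5·ln 35.68 − 305.0 = 138.5·3.5746 − 305.0 = 190.081.
At 5444 K (t = 54.44):
  B = 138.5·ln(54.44 − 10) − 305.0 = 138.5·ln 44.44 − 305.0 = 138.5·3.7941 − 305.0 = 220.488.
Gain = 220.488 / 190.081 = 1.1600 → 1.160.

1.160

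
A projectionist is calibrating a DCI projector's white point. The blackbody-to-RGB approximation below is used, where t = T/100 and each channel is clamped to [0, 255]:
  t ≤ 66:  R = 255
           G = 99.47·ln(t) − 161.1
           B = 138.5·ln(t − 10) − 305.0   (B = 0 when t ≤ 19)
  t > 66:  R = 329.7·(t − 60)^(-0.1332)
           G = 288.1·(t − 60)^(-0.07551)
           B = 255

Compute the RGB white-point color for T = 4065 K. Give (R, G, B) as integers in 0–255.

t = 4065/100 = 40.65; the t ≤ 66 branch applies.
R = 255 by definition for t ≤ 66.
G = 99.47·ln 40.65 − 161.1 = 99.47·3.7050 − 161.1 = 207.436.
B = 138.5·ln(40.65 − 10) − 305.0 = 138.5·ln 30.65 − 305.0 = 138.5·3.4226 − 305.0 = 169.035.
Rounded: (255, 207, 169).

(255, 207, 169)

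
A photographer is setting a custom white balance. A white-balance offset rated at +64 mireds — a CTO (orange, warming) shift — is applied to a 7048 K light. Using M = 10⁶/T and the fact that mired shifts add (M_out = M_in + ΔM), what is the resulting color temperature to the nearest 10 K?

M_in = 10⁶/7048 = 141.88 mireds.
M_out = 141.88 + (+64) = 205.88 mireds.
T_out = 10⁶/205.88 = 4857.1 K → 4860 K.

4860 K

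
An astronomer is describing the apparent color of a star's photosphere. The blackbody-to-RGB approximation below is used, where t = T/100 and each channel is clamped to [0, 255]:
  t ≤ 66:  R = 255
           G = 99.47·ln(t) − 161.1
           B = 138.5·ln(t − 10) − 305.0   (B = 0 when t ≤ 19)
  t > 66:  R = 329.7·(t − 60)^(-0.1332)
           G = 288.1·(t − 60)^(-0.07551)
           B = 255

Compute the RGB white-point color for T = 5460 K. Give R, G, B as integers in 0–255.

R=255, G=237, B=221

t = 5460/100 = 54.6; the t ≤ 66 branch applies.
R = 255 by definition for t ≤ 66.
G = 99.47·ln 54.6 − 161.1 = 99.47·4.0000 − 161.1 = 236.783.
B = 138.5·ln(54.6 − 10) − 305.0 = 138.5·ln 44.6 − 305.0 = 138.5·3.7977 − 305.0 = 220.986.
Rounded: (255, 237, 221).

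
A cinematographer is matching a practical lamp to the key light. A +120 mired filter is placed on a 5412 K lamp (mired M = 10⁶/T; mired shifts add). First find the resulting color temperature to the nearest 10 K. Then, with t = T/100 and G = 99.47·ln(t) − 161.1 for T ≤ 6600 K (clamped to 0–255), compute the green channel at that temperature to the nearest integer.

186

M_in = 10⁶/5412 = 184.77; M_out = 184.77 + (+120) = 304.77.
T_out = 10⁶/304.77 = 3281.1 K → 3280 K; t = 32.8.
G = 99.47·ln 32.8 − 161.1 = 99.47·3.4904 − 161.1 = 186.093.
Rounded: 186.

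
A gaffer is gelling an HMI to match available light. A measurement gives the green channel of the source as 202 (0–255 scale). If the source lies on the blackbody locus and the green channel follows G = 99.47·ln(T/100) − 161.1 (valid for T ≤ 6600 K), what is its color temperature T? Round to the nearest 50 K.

3850 K

ln t = (202 + 161.1) / 99.47 = 3.6503.
t = e^3.6503 = 38.488.
T = 100·t = 3849 K → 3850 K to the nearest 50 K.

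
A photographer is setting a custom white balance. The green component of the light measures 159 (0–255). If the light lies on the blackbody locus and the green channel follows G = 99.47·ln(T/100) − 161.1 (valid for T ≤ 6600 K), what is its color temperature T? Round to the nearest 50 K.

2500 K

ln t = (159 + 161.1) / 99.47 = 3.2181.
t = e^3.2181 = 24.980.
T = 100·t = 2498 K → 2500 K to the nearest 50 K.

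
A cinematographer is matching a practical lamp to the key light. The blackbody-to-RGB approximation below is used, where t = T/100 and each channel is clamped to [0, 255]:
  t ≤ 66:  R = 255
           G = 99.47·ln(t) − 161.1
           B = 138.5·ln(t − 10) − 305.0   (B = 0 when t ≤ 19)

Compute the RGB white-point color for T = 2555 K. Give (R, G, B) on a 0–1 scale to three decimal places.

t = 2555/100 = 25.55; the t ≤ 66 branch applies.
R = 255 by definition for t ≤ 66.
G = 99.47·ln 25.55 − 161.1 = 99.47·3.2406 − 161.1 = 161.246.
B = 138.5·ln(25.55 − 10) − 305.0 = 138.5·ln 15.55 − 305.0 = 138.5·2.7441 − 305.0 = 75.052.
Dividing each by 255: (1.0000, 0.6323, 0.2943) → (1.000, 0.632, 0.294).

(1.000, 0.632, 0.294)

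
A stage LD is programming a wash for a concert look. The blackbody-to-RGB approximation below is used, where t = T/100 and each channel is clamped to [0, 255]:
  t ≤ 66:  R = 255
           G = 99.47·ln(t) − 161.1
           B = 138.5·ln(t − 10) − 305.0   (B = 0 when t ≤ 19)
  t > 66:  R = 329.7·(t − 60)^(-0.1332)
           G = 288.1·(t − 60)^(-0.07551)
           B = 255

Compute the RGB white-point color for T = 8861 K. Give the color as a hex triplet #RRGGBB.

#D3E0FF

t = 8861/100 = 88.61; the t > 66 branch applies.
R = 329.7·(88.61 − 60)^(-0.1332) = 329.7·28.61^(-0.1332) = 329.7·0.63972 = 210.917.
G = 288.1·(88.61 − 60)^(-0.07551) = 288.1·28.61^(-0.07551) = 288.1·0.77628 = 223.646.
B = 255 by definition for t > 66.
Rounded: (211, 224, 255).
In hex: #D3E0FF.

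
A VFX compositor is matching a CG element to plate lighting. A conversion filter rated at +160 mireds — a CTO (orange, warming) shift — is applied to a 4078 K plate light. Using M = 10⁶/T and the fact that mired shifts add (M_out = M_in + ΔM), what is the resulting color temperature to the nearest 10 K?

2470 K

M_in = 10⁶/4078 = 245.22 mireds.
M_out = 245.22 + (+160) = 405.22 mireds.
T_out = 10⁶/405.22 = 2467.8 K → 2470 K.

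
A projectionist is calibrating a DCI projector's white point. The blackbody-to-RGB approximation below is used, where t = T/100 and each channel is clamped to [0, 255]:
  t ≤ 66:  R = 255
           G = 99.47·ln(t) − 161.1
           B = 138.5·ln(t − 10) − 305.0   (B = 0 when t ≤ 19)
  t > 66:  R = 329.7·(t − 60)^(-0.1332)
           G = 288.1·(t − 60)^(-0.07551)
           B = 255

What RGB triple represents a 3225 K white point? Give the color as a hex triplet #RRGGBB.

#FFB87D

t = 3225/100 = 32.25; the t ≤ 66 branch applies.
R = 255 by definition for t ≤ 66.
G = 99.47·ln 32.25 − 161.1 = 99.47·3.4735 − 161.1 = 184.411.
B = 138.5·ln(32.25 − 10) − 305.0 = 138.5·ln 22.25 − 305.0 = 138.5·3.1023 − 305.0 = 124.674.
Rounded: (255, 184, 125).
In hex: #FFB87D.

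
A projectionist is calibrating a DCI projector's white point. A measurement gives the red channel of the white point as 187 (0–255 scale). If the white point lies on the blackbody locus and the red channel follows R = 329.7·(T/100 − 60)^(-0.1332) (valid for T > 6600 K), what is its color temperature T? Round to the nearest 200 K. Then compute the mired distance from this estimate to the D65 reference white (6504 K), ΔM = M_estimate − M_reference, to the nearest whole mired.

-77 mireds

(t − 60)^(-0.1332) = 187/329.7 = 0.56718.
t − 60 = 0.56718^(1/-0.1332) = 0.56718^(-7.508) = 70.620, so t = 130.620.
T = 100·t = 13062 K → 13000 K to the nearest 200 K.
M_estimate = 10⁶/13000 = 76.92; M_reference = 10⁶/6504 = 153.75.
ΔM = 76.92 − 153.75 = -76.83 → -77 mireds.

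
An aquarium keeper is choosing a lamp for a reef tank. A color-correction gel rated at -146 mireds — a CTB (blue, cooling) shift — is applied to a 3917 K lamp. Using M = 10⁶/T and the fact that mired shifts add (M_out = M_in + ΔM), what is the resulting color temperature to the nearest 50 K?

9150 K

M_in = 10⁶/3917 = 255.30 mireds.
M_out = 255.30 + (-146) = 109.30 mireds.
T_out = 10⁶/109.30 = 9149.3 K → 9150 K.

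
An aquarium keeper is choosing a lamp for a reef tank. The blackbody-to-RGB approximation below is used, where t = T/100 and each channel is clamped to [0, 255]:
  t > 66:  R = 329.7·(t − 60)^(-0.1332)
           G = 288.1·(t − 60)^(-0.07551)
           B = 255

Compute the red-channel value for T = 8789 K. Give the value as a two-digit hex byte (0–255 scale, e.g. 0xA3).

0xD4

t = 8789/100 = 87.89; the t > 66 branch applies.
R = 329.7·(87.89 − 60)^(-0.1332) = 329.7·27.89^(-0.1332) = 329.7·0.64190 = 211.634.
Rounded: 212; in hex, 0xD4.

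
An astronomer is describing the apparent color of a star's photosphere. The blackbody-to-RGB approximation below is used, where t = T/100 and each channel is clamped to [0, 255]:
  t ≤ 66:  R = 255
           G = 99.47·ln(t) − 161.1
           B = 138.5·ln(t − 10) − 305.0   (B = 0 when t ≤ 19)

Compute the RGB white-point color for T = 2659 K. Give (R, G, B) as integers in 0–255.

(255, 165, 84)

t = 2659/100 = 26.59; the t ≤ 66 branch applies.
R = 255 by definition for t ≤ 66.
G = 99.47·ln 26.59 − 161.1 = 99.47·3.2805 − 161.1 = 165.215.
B = 138.5·ln(26.59 − 10) − 305.0 = 138.5·ln 16.59 − 305.0 = 138.5·2.8088 − 305.0 = 84.019.
Rounded: (255, 165, 84).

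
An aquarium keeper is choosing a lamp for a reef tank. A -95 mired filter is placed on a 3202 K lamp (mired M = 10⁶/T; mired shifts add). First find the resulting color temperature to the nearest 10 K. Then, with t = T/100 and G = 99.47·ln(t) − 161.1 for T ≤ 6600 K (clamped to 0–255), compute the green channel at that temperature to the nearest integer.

M_in = 10⁶/3202 = 312.30; M_out = 312.30 + (-95) = 217.30.
T_out = 10⁶/217.30 = 4601.8 K → 4600 K; t = 46.
G = 99.47·ln 46 − 161.1 = 99.47·3.8286 − 161.1 = 219.735.
Rounded: 220.

220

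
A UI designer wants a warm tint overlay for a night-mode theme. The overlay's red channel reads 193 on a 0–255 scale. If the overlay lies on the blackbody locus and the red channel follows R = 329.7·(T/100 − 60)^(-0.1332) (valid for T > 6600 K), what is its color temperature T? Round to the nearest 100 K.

(t − 60)^(-0.1332) = 193/329.7 = 0.58538.
t − 60 = 0.58538^(1/-0.1332) = 0.58538^(-7.508) = 55.713, so t = 115.713.
T = 100·t = 11571 K → 11600 K to the nearest 100 K.

11600 K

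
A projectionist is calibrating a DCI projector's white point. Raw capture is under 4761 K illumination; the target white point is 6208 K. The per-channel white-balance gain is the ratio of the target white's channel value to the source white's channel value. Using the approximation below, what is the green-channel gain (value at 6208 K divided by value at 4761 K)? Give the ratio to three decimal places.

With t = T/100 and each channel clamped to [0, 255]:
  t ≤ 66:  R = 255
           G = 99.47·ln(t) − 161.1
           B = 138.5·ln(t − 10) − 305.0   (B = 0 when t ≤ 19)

At 4761 K (t = 47.61):
  G = 99.47·ln 47.61 − 161.1 = 99.47·3.8630 − 161.1 = 223.157.
At 6208 K (t = 62.08):
  G = 99.47·ln 62.08 − 161.1 = 99.47·4.1284 − 161.1 = 249.554.
Gain = 249.554 / 223.157 = 1.1183 → 1.118.

1.118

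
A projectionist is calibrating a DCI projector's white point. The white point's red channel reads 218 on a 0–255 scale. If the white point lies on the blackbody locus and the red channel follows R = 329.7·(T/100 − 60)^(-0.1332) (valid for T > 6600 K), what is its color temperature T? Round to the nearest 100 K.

(t − 60)^(-0.1332) = 218/329.7 = 0.66121.
t − 60 = 0.66121^(1/-0.1332) = 0.66121^(-7.508) = 22.326, so t = 82.326.
T = 100·t = 8233 K → 8200 K to the nearest 100 K.

8200 K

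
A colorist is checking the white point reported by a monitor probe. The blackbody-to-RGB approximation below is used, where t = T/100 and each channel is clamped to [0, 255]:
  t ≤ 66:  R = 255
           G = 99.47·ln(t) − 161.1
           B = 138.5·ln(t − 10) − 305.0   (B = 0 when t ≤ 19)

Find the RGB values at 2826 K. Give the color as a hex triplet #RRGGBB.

t = 2826/100 = 28.26; the t ≤ 66 branch applies.
R = 255 by definition for t ≤ 66.
G = 99.47·ln 28.26 − 161.1 = 99.47·3.3414 − 161.1 = 171.274.
B = 138.5·ln(28.26 − 10) − 305.0 = 138.5·ln 18.26 − 305.0 = 138.5·2.9047 − 305.0 = 97.303.
Rounded: (255, 171, 97).
In hex: #FFAB61.

#FFAB61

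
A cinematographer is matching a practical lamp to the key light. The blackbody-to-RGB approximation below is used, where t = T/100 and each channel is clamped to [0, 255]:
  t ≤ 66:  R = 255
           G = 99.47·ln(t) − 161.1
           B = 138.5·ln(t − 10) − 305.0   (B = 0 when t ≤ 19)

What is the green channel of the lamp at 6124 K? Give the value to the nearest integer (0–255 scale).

248

t = 6124/100 = 61.24; the t ≤ 66 branch applies.
G = 99.47·ln 61.24 − 161.1 = 99.47·4.1148 − 161.1 = 248.199.
Rounded: 248.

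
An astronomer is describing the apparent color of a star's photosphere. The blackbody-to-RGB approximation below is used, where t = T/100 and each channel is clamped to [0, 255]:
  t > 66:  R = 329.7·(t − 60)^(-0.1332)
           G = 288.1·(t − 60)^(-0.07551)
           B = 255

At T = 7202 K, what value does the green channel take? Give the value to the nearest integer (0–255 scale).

239

t = 7202/100 = 72.02; the t > 66 branch applies.
G = 288.1·(72.02 − 60)^(-0.07551) = 288.1·12.02^(-0.07551) = 288.1·0.82881 = 238.781.
Rounded: 239.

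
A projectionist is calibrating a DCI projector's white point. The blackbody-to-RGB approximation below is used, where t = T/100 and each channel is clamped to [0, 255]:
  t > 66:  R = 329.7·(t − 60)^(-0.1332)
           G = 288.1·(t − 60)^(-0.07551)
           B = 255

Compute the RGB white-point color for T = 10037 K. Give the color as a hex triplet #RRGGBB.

#C9DAFF

t = 10037/100 = 100.37; the t > 66 branch applies.
R = 329.7·(100.37 − 60)^(-0.1332) = 329.7·40.37^(-0.1332) = 329.7·0.61104 = 201.461.
G = 288.1·(100.37 − 60)^(-0.07551) = 288.1·40.37^(-0.07551) = 288.1·0.75636 = 217.906.
B = 255 by definition for t > 66.
Rounded: (201, 218, 255).
In hex: #C9DAFF.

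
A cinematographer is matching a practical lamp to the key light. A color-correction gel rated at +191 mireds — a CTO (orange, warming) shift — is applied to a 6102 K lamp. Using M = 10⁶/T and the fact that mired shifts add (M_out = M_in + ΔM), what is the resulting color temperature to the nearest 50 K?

2800 K

M_in = 10⁶/6102 = 163.88 mireds.
M_out = 163.88 + (+191) = 354.88 mireds.
T_out = 10⁶/354.88 = 2817.8 K → 2800 K.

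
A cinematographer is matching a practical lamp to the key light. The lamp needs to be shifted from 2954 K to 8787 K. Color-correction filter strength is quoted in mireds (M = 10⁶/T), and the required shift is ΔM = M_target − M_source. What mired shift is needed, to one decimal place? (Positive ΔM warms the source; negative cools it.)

-224.7 mireds

M_source = 10⁶/2954 = 338.524; M_target = 10⁶/8787 = 113.804.
ΔM = 113.804 − 338.524 = -224.720 → -224.7 mireds, a cooling shift.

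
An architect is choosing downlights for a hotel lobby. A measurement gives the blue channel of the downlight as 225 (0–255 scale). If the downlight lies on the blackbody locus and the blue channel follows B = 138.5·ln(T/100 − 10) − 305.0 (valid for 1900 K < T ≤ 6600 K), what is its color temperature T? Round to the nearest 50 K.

ln(t − 10) = (225 + 305.0) / 138.5 = 3.8267.
t − 10 = e^3.8267 = 45.911, so t = 55.911.
T = 100·t = 5591 K → 5600 K to the nearest 50 K.

5600 K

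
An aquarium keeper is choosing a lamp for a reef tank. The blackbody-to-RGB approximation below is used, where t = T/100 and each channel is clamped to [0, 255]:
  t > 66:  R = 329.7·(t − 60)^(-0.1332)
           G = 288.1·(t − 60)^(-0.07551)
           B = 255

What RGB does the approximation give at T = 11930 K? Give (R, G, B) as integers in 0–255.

t = 11930/100 = 119.3; the t > 66 branch applies.
R = 329.7·(119.3 − 60)^(-0.1332) = 329.7·59.3^(-0.1332) = 329.7·0.58054 = 191.403.
G = 288.1·(119.3 − 60)^(-0.07551) = 288.1·59.3^(-0.07551) = 288.1·0.73471 = 211.670.
B = 255 by definition for t > 66.
Rounded: (191, 212, 255).

(191, 212, 255)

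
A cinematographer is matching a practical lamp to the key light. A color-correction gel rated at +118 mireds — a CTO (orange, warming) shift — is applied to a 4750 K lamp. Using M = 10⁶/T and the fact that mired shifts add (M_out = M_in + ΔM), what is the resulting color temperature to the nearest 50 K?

M_in = 10⁶/4750 = 210.53 mireds.
M_out = 210.53 + (+118) = 328.53 mireds.
T_out = 10⁶/328.53 = 3043.9 K → 3050 K.

3050 K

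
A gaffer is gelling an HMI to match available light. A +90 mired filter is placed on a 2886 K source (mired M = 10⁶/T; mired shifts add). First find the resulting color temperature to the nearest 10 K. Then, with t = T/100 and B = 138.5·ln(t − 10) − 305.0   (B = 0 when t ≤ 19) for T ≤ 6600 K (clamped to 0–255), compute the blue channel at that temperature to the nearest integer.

49

M_in = 10⁶/2886 = 346.50; M_out = 346.50 + (+90) = 436.50.
T_out = 10⁶/436.50 = 2290.9 K → 2290 K; t = 22.9.
B = 138.5·ln(22.9 − 10) − 305.0 = 138.5·ln 12.9 − 305.0 = 138.5·2.5572 − 305.0 = 49.176.
Rounded: 49.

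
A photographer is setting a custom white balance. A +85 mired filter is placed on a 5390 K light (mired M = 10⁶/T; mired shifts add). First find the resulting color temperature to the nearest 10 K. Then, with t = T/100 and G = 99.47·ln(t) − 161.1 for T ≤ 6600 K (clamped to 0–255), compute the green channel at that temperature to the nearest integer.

M_in = 10⁶/5390 = 185.53; M_out = 185.53 + (+85) = 270.53.
T_out = 10⁶/270.53 = 3696.5 K → 3700 K; t = 37.
G = 99.47·ln 37 − 161.1 = 99.47·3.6109 − 161.1 = 198.078.
Rounded: 198.

198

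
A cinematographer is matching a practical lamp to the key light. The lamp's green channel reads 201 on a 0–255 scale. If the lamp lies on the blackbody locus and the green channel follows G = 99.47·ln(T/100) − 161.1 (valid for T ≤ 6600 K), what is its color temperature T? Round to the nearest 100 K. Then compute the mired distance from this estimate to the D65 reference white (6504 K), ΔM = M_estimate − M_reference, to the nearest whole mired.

ln t = (201 + 161.1) / 99.47 = 3.6403.
t = e^3.6403 = 38.103.
T = 100·t = 3810 K → 3800 K to the nearest 100 K.
M_estimate = 10⁶/3800 = 263.16; M_reference = 10⁶/6504 = 153.75.
ΔM = 263.16 − 153.75 = 109.41 → +109 mireds.

+109 mireds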